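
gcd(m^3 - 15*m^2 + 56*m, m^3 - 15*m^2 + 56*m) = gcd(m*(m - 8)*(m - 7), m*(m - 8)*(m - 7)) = m^3 - 15*m^2 + 56*m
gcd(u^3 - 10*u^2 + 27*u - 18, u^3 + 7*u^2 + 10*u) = 1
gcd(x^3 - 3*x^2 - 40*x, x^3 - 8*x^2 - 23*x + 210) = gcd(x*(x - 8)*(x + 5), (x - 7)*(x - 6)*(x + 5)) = x + 5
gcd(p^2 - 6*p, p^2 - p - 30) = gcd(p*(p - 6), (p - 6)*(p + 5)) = p - 6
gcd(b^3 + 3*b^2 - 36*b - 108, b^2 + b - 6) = b + 3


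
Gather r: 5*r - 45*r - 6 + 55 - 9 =40 - 40*r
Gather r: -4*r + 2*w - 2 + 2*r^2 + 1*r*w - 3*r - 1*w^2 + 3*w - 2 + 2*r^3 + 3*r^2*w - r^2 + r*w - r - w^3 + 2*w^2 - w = 2*r^3 + r^2*(3*w + 1) + r*(2*w - 8) - w^3 + w^2 + 4*w - 4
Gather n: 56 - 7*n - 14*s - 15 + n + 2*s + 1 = -6*n - 12*s + 42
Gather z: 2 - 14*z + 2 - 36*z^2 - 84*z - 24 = -36*z^2 - 98*z - 20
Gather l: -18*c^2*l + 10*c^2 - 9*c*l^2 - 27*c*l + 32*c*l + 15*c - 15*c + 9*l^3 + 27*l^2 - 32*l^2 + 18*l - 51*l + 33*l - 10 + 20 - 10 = 10*c^2 + 9*l^3 + l^2*(-9*c - 5) + l*(-18*c^2 + 5*c)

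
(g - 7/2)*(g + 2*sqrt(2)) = g^2 - 7*g/2 + 2*sqrt(2)*g - 7*sqrt(2)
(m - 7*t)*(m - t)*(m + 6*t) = m^3 - 2*m^2*t - 41*m*t^2 + 42*t^3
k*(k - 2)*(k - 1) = k^3 - 3*k^2 + 2*k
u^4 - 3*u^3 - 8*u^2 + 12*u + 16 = (u - 4)*(u - 2)*(u + 1)*(u + 2)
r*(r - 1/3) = r^2 - r/3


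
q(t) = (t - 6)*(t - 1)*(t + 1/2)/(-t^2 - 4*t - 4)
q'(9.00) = -0.72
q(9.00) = -1.88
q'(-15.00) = -0.73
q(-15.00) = 28.83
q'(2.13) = 0.35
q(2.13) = 0.67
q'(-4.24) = 13.48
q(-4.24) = 40.00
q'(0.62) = 0.90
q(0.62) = -0.33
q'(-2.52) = 660.84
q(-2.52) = 224.04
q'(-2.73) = 260.08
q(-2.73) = 136.26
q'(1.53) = 0.61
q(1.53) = 0.39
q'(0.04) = 0.25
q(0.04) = -0.74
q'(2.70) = 0.14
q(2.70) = 0.81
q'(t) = (t - 6)*(t - 1)*(t + 1/2)*(2*t + 4)/(-t^2 - 4*t - 4)^2 + (t - 6)*(t - 1)/(-t^2 - 4*t - 4) + (t - 6)*(t + 1/2)/(-t^2 - 4*t - 4) + (t - 1)*(t + 1/2)/(-t^2 - 4*t - 4)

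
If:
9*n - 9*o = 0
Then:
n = o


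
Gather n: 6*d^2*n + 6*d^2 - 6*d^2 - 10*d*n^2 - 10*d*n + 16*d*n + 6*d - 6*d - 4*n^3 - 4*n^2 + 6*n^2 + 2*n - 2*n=-4*n^3 + n^2*(2 - 10*d) + n*(6*d^2 + 6*d)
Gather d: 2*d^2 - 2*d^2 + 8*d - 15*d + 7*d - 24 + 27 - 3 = 0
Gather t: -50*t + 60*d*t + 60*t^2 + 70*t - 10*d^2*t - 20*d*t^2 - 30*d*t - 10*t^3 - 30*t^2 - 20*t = -10*t^3 + t^2*(30 - 20*d) + t*(-10*d^2 + 30*d)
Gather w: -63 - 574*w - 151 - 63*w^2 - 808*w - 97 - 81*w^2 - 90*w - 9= -144*w^2 - 1472*w - 320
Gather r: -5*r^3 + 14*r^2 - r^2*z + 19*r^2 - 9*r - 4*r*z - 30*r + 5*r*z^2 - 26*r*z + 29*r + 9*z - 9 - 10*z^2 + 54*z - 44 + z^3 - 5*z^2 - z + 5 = -5*r^3 + r^2*(33 - z) + r*(5*z^2 - 30*z - 10) + z^3 - 15*z^2 + 62*z - 48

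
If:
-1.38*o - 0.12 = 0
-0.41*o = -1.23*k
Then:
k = -0.03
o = -0.09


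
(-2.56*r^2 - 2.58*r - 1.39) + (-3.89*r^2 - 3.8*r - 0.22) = -6.45*r^2 - 6.38*r - 1.61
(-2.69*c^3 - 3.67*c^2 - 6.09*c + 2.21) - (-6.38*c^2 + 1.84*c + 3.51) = -2.69*c^3 + 2.71*c^2 - 7.93*c - 1.3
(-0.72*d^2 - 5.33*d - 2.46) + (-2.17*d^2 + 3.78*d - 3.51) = -2.89*d^2 - 1.55*d - 5.97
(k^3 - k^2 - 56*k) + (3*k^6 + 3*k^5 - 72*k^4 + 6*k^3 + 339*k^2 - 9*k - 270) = 3*k^6 + 3*k^5 - 72*k^4 + 7*k^3 + 338*k^2 - 65*k - 270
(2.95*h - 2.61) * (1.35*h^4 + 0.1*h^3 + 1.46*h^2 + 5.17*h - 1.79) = 3.9825*h^5 - 3.2285*h^4 + 4.046*h^3 + 11.4409*h^2 - 18.7742*h + 4.6719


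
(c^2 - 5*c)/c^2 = (c - 5)/c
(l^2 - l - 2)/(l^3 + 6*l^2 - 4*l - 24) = (l + 1)/(l^2 + 8*l + 12)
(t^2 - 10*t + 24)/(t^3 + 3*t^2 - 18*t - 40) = (t - 6)/(t^2 + 7*t + 10)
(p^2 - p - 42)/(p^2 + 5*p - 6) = (p - 7)/(p - 1)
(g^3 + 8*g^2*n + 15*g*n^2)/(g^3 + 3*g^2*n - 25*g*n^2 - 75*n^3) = g/(g - 5*n)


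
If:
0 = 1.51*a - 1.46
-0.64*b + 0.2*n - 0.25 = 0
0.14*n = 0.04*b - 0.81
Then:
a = 0.97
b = -2.41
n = -6.48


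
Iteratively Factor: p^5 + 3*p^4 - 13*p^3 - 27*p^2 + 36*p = (p - 1)*(p^4 + 4*p^3 - 9*p^2 - 36*p) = (p - 1)*(p + 3)*(p^3 + p^2 - 12*p) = p*(p - 1)*(p + 3)*(p^2 + p - 12) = p*(p - 1)*(p + 3)*(p + 4)*(p - 3)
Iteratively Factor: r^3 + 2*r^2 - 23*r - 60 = (r - 5)*(r^2 + 7*r + 12) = (r - 5)*(r + 3)*(r + 4)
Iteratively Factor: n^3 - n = (n - 1)*(n^2 + n) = n*(n - 1)*(n + 1)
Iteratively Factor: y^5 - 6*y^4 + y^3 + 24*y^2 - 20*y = (y - 2)*(y^4 - 4*y^3 - 7*y^2 + 10*y) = (y - 2)*(y - 1)*(y^3 - 3*y^2 - 10*y) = (y - 5)*(y - 2)*(y - 1)*(y^2 + 2*y) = (y - 5)*(y - 2)*(y - 1)*(y + 2)*(y)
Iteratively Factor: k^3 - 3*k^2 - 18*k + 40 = (k - 5)*(k^2 + 2*k - 8) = (k - 5)*(k + 4)*(k - 2)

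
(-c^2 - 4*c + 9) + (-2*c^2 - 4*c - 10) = -3*c^2 - 8*c - 1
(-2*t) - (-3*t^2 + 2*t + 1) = 3*t^2 - 4*t - 1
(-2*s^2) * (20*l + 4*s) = -40*l*s^2 - 8*s^3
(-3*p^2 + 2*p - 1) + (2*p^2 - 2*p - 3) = -p^2 - 4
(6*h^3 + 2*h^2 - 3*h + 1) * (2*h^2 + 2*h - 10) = 12*h^5 + 16*h^4 - 62*h^3 - 24*h^2 + 32*h - 10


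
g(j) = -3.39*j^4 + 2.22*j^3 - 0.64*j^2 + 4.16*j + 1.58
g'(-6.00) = 3180.56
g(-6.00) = -4919.38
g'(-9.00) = 10440.38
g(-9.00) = -23947.87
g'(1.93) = -70.99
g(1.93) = -23.85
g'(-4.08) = 1041.21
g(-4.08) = -1116.20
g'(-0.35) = 6.01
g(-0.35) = -0.10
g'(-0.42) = 6.88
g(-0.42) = -0.55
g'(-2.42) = 238.44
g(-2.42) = -159.97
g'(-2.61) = 293.96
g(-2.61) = -210.42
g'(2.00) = -80.24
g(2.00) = -29.14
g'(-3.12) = 484.82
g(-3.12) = -406.29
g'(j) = -13.56*j^3 + 6.66*j^2 - 1.28*j + 4.16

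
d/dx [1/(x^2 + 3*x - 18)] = (-2*x - 3)/(x^2 + 3*x - 18)^2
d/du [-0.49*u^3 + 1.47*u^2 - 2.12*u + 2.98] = -1.47*u^2 + 2.94*u - 2.12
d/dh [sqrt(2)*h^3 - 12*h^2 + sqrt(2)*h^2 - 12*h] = 3*sqrt(2)*h^2 - 24*h + 2*sqrt(2)*h - 12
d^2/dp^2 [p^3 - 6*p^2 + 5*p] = 6*p - 12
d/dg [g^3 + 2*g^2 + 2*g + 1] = 3*g^2 + 4*g + 2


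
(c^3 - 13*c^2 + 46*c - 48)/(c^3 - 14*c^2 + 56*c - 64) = (c - 3)/(c - 4)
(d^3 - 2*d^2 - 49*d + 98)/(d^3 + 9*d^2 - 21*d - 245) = (d^2 - 9*d + 14)/(d^2 + 2*d - 35)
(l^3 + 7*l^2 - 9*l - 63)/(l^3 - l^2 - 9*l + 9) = (l + 7)/(l - 1)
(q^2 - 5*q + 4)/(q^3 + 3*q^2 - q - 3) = (q - 4)/(q^2 + 4*q + 3)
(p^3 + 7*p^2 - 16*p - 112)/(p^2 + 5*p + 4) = (p^2 + 3*p - 28)/(p + 1)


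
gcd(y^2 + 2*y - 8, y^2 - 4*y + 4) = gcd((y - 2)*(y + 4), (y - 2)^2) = y - 2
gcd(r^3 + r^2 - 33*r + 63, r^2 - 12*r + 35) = 1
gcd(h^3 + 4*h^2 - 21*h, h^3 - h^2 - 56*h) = h^2 + 7*h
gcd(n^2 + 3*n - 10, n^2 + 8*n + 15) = n + 5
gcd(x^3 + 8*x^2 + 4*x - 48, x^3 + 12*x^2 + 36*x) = x + 6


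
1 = 1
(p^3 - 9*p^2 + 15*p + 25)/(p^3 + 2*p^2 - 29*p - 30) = (p - 5)/(p + 6)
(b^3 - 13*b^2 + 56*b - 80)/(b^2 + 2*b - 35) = (b^2 - 8*b + 16)/(b + 7)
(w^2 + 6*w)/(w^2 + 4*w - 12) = w/(w - 2)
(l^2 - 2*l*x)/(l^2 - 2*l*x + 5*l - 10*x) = l/(l + 5)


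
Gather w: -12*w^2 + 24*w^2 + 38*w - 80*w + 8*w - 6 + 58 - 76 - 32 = 12*w^2 - 34*w - 56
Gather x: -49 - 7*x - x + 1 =-8*x - 48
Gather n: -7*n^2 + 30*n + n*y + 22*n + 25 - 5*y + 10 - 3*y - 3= -7*n^2 + n*(y + 52) - 8*y + 32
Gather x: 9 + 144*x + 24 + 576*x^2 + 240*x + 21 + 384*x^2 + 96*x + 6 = 960*x^2 + 480*x + 60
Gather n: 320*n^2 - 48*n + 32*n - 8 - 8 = 320*n^2 - 16*n - 16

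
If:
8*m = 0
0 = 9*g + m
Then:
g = 0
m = 0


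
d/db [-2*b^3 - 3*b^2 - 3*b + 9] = -6*b^2 - 6*b - 3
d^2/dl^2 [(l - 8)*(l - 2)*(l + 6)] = 6*l - 8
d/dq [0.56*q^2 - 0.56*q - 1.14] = 1.12*q - 0.56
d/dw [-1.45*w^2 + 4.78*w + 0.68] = 4.78 - 2.9*w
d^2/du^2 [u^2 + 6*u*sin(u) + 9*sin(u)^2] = -6*u*sin(u) - 36*sin(u)^2 + 12*cos(u) + 20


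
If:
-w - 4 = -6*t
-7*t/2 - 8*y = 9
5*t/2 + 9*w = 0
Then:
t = 72/113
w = -20/113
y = -1269/904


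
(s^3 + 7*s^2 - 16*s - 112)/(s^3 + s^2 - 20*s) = (s^2 + 11*s + 28)/(s*(s + 5))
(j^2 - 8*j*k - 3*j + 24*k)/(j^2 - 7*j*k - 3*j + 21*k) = (j - 8*k)/(j - 7*k)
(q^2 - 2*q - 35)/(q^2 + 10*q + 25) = (q - 7)/(q + 5)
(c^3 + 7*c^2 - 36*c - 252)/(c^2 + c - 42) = c + 6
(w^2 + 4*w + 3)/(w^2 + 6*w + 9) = (w + 1)/(w + 3)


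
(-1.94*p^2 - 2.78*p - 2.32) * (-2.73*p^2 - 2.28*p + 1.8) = 5.2962*p^4 + 12.0126*p^3 + 9.18*p^2 + 0.2856*p - 4.176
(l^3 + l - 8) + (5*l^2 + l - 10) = l^3 + 5*l^2 + 2*l - 18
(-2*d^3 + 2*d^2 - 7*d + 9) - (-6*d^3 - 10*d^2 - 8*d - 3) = 4*d^3 + 12*d^2 + d + 12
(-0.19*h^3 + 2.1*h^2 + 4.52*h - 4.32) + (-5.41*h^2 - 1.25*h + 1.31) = -0.19*h^3 - 3.31*h^2 + 3.27*h - 3.01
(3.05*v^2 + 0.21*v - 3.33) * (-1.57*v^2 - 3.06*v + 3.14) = -4.7885*v^4 - 9.6627*v^3 + 14.1625*v^2 + 10.8492*v - 10.4562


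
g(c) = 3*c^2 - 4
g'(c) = 6*c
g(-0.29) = -3.75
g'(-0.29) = -1.74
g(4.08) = 45.94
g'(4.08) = 24.48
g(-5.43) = 84.45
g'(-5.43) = -32.58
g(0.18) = -3.90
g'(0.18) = 1.08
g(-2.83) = 20.03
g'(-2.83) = -16.98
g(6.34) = 116.59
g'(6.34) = 38.04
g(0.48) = -3.31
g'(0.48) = 2.88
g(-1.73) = 4.98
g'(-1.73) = -10.38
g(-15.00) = 671.00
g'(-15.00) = -90.00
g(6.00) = 104.00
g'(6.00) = 36.00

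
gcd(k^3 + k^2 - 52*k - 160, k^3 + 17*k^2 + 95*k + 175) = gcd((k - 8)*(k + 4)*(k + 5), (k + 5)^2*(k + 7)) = k + 5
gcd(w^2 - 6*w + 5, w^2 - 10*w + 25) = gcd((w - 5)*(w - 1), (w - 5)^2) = w - 5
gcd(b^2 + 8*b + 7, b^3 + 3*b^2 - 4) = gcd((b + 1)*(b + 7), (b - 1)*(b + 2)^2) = 1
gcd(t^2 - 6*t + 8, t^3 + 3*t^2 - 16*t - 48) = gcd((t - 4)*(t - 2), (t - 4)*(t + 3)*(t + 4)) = t - 4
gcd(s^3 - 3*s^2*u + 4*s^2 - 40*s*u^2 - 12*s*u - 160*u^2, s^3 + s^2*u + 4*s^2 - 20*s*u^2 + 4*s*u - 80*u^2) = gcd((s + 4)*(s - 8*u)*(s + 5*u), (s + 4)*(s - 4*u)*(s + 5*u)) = s^2 + 5*s*u + 4*s + 20*u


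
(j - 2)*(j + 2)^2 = j^3 + 2*j^2 - 4*j - 8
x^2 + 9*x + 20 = (x + 4)*(x + 5)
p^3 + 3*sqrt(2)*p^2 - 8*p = p*(p - sqrt(2))*(p + 4*sqrt(2))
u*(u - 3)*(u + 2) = u^3 - u^2 - 6*u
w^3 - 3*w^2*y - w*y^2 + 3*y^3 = (w - 3*y)*(w - y)*(w + y)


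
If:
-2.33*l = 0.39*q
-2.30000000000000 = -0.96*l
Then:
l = 2.40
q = -14.31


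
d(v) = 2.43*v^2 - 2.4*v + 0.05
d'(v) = 4.86*v - 2.4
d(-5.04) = 73.87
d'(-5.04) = -26.89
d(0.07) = -0.11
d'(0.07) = -2.06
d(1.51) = 1.97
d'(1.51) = 4.94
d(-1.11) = 5.71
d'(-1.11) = -7.79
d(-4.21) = 53.22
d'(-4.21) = -22.86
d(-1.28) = 7.10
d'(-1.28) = -8.62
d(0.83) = -0.27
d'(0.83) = 1.63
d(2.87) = 13.18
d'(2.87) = 11.55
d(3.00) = 14.72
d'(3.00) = 12.18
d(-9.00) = 218.48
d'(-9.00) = -46.14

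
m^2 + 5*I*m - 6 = (m + 2*I)*(m + 3*I)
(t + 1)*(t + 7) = t^2 + 8*t + 7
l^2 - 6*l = l*(l - 6)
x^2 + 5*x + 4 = (x + 1)*(x + 4)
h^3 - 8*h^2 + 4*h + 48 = (h - 6)*(h - 4)*(h + 2)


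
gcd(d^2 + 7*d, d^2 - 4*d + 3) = 1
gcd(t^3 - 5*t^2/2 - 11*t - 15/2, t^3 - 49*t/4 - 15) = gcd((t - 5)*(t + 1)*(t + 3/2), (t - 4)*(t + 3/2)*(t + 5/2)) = t + 3/2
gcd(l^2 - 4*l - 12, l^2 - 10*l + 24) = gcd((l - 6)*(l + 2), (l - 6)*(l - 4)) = l - 6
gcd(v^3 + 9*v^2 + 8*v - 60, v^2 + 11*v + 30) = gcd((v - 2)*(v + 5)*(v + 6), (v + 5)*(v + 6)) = v^2 + 11*v + 30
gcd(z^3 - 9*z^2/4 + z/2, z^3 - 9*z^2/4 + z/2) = z^3 - 9*z^2/4 + z/2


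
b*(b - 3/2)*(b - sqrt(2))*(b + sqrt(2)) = b^4 - 3*b^3/2 - 2*b^2 + 3*b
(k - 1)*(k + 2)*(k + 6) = k^3 + 7*k^2 + 4*k - 12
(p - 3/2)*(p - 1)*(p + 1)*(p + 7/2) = p^4 + 2*p^3 - 25*p^2/4 - 2*p + 21/4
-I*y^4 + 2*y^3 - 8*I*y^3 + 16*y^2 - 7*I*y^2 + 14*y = y*(y + 7)*(y + 2*I)*(-I*y - I)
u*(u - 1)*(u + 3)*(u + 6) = u^4 + 8*u^3 + 9*u^2 - 18*u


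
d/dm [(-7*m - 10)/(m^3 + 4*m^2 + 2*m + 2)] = 2*(7*m^3 + 29*m^2 + 40*m + 3)/(m^6 + 8*m^5 + 20*m^4 + 20*m^3 + 20*m^2 + 8*m + 4)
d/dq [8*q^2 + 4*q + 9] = 16*q + 4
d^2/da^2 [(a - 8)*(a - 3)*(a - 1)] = 6*a - 24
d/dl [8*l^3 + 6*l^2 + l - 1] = 24*l^2 + 12*l + 1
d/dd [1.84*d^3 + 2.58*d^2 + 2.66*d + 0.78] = 5.52*d^2 + 5.16*d + 2.66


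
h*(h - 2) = h^2 - 2*h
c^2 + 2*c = c*(c + 2)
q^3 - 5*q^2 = q^2*(q - 5)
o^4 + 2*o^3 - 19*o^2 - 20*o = o*(o - 4)*(o + 1)*(o + 5)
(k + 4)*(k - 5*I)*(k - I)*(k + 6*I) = k^4 + 4*k^3 + 31*k^2 + 124*k - 30*I*k - 120*I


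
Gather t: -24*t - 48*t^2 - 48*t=-48*t^2 - 72*t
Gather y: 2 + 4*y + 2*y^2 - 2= 2*y^2 + 4*y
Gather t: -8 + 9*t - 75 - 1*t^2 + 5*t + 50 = -t^2 + 14*t - 33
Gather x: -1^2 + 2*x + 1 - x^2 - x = -x^2 + x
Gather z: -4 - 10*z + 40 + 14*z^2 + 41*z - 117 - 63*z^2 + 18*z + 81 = -49*z^2 + 49*z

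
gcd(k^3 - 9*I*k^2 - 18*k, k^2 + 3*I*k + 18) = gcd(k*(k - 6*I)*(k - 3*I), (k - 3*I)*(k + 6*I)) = k - 3*I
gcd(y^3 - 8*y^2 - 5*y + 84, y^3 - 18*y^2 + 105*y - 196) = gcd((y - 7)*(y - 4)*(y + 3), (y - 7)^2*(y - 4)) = y^2 - 11*y + 28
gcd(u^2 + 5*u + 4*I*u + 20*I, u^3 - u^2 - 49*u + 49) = 1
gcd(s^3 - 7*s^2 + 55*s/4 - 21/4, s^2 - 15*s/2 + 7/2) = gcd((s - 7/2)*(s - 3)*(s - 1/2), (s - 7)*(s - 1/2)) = s - 1/2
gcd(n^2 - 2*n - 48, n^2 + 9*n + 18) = n + 6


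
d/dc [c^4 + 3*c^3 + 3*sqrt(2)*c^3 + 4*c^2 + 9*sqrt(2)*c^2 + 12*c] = 4*c^3 + 9*c^2 + 9*sqrt(2)*c^2 + 8*c + 18*sqrt(2)*c + 12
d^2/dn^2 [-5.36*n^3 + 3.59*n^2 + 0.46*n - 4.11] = 7.18 - 32.16*n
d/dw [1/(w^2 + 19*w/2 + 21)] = 2*(-4*w - 19)/(2*w^2 + 19*w + 42)^2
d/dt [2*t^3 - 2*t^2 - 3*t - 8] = 6*t^2 - 4*t - 3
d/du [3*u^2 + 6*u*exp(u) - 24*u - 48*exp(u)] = 6*u*exp(u) + 6*u - 42*exp(u) - 24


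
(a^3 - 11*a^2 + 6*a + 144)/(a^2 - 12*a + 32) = (a^2 - 3*a - 18)/(a - 4)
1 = 1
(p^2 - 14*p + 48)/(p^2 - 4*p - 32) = (p - 6)/(p + 4)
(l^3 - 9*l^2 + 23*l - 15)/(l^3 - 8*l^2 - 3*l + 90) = (l^2 - 4*l + 3)/(l^2 - 3*l - 18)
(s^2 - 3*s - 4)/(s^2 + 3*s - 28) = (s + 1)/(s + 7)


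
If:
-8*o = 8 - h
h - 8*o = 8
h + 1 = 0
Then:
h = -1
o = -9/8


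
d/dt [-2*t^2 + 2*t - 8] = 2 - 4*t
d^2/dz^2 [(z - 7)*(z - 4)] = 2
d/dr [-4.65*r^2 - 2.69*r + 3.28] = -9.3*r - 2.69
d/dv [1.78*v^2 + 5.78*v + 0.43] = 3.56*v + 5.78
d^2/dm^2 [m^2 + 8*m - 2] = 2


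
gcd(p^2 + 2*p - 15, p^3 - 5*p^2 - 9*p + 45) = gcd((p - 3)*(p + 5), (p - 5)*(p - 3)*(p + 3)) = p - 3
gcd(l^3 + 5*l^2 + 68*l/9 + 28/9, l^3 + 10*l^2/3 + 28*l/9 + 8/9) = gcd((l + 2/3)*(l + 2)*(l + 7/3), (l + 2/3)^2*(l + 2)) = l^2 + 8*l/3 + 4/3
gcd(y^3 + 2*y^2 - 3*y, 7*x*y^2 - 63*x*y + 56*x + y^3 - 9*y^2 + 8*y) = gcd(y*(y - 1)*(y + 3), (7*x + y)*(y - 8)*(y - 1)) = y - 1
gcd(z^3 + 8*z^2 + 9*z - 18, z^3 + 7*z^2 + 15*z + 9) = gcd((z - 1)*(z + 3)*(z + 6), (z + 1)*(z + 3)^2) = z + 3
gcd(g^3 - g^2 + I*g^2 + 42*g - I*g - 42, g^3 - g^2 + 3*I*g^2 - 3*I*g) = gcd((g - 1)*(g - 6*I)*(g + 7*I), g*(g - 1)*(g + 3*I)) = g - 1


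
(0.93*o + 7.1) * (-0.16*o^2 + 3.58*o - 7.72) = -0.1488*o^3 + 2.1934*o^2 + 18.2384*o - 54.812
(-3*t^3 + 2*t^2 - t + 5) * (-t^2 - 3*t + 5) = 3*t^5 + 7*t^4 - 20*t^3 + 8*t^2 - 20*t + 25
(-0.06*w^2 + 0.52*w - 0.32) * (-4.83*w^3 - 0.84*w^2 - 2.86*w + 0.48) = 0.2898*w^5 - 2.4612*w^4 + 1.2804*w^3 - 1.2472*w^2 + 1.1648*w - 0.1536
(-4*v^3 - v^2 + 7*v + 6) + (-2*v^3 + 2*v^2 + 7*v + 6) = -6*v^3 + v^2 + 14*v + 12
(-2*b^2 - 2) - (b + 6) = -2*b^2 - b - 8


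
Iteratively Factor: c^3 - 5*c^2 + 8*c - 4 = (c - 1)*(c^2 - 4*c + 4) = (c - 2)*(c - 1)*(c - 2)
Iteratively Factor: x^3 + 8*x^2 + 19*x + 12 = (x + 1)*(x^2 + 7*x + 12) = (x + 1)*(x + 3)*(x + 4)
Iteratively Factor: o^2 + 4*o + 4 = (o + 2)*(o + 2)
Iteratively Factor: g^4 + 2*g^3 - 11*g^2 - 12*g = (g)*(g^3 + 2*g^2 - 11*g - 12) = g*(g - 3)*(g^2 + 5*g + 4) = g*(g - 3)*(g + 1)*(g + 4)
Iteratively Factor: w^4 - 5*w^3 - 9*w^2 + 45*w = (w - 3)*(w^3 - 2*w^2 - 15*w) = (w - 3)*(w + 3)*(w^2 - 5*w) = w*(w - 3)*(w + 3)*(w - 5)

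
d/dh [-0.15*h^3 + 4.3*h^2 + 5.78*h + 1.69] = -0.45*h^2 + 8.6*h + 5.78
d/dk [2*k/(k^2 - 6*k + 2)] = 2*(2 - k^2)/(k^4 - 12*k^3 + 40*k^2 - 24*k + 4)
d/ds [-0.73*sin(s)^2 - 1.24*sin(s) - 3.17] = -(1.46*sin(s) + 1.24)*cos(s)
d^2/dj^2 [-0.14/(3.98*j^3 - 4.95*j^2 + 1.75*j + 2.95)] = ((3.3432*j - 1.386)*(3.98*j^3 - 4.95*j^2 + 1.75*j + 2.95) - 0.14*(11.94*j^2 - 9.9*j + 1.75)*(23.88*j^2 - 19.8*j + 3.5))/(3.98*j^3 - 4.95*j^2 + 1.75*j + 2.95)^3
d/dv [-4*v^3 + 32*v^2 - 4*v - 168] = -12*v^2 + 64*v - 4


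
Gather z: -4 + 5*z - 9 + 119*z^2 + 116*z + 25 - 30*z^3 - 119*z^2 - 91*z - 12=-30*z^3 + 30*z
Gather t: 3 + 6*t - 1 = 6*t + 2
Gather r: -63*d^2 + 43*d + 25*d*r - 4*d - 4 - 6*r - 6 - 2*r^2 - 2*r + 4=-63*d^2 + 39*d - 2*r^2 + r*(25*d - 8) - 6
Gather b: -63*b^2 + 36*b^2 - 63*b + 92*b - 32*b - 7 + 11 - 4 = -27*b^2 - 3*b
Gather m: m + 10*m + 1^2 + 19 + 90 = 11*m + 110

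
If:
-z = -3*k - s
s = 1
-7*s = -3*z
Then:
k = 4/9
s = 1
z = 7/3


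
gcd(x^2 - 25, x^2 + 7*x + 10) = x + 5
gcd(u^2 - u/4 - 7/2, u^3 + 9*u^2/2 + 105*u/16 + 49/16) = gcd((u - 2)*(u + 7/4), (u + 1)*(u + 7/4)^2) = u + 7/4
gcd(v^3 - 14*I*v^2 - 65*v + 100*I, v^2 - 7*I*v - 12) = v - 4*I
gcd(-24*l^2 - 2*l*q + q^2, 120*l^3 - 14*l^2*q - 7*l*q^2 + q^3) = -24*l^2 - 2*l*q + q^2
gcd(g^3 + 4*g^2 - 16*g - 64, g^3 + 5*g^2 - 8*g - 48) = g^2 + 8*g + 16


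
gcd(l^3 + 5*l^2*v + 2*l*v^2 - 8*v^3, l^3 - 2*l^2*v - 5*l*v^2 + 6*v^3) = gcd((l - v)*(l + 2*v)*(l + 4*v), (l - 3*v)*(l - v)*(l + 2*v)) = -l^2 - l*v + 2*v^2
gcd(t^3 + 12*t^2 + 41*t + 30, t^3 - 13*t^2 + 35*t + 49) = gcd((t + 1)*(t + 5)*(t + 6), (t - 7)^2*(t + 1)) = t + 1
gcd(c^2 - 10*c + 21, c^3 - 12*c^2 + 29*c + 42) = c - 7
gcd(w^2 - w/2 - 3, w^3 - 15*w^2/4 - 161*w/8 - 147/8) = w + 3/2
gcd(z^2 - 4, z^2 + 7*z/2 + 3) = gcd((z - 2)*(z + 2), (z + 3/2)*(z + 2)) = z + 2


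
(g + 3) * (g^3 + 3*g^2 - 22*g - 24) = g^4 + 6*g^3 - 13*g^2 - 90*g - 72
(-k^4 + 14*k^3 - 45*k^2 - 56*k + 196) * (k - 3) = -k^5 + 17*k^4 - 87*k^3 + 79*k^2 + 364*k - 588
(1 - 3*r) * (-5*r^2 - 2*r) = 15*r^3 + r^2 - 2*r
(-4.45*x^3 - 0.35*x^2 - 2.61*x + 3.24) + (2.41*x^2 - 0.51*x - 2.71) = -4.45*x^3 + 2.06*x^2 - 3.12*x + 0.53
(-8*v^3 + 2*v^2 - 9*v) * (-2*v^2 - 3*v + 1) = 16*v^5 + 20*v^4 + 4*v^3 + 29*v^2 - 9*v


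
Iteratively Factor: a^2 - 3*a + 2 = (a - 1)*(a - 2)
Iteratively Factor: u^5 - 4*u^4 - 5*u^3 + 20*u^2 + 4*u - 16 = (u - 4)*(u^4 - 5*u^2 + 4) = (u - 4)*(u - 2)*(u^3 + 2*u^2 - u - 2) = (u - 4)*(u - 2)*(u + 2)*(u^2 - 1) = (u - 4)*(u - 2)*(u - 1)*(u + 2)*(u + 1)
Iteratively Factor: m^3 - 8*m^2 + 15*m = (m - 3)*(m^2 - 5*m) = (m - 5)*(m - 3)*(m)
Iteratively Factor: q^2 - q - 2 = (q + 1)*(q - 2)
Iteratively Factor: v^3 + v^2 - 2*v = (v)*(v^2 + v - 2) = v*(v - 1)*(v + 2)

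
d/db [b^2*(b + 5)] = b*(3*b + 10)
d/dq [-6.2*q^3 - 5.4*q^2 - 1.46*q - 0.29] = -18.6*q^2 - 10.8*q - 1.46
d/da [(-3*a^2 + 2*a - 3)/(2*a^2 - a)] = (-a^2 + 12*a - 3)/(a^2*(4*a^2 - 4*a + 1))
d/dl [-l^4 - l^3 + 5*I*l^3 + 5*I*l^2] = l*(-4*l^2 - 3*l + 15*I*l + 10*I)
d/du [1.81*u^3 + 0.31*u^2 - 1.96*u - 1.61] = 5.43*u^2 + 0.62*u - 1.96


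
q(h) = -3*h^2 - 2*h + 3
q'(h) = -6*h - 2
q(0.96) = -1.68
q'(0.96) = -7.76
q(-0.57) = 3.17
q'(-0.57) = 1.42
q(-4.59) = -51.02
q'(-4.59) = 25.54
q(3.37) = -37.81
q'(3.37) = -22.22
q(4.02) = -53.52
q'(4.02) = -26.12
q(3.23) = -34.76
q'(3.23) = -21.38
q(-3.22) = -21.67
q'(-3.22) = 17.32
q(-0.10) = 3.17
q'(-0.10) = -1.40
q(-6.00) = -93.00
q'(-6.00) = 34.00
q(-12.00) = -405.00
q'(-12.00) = 70.00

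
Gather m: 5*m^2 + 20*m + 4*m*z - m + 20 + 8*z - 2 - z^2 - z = 5*m^2 + m*(4*z + 19) - z^2 + 7*z + 18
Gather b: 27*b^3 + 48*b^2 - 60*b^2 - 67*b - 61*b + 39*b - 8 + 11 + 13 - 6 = 27*b^3 - 12*b^2 - 89*b + 10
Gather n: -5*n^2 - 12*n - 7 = -5*n^2 - 12*n - 7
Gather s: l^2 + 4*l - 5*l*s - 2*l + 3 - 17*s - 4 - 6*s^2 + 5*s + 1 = l^2 + 2*l - 6*s^2 + s*(-5*l - 12)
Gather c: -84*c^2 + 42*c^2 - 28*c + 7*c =-42*c^2 - 21*c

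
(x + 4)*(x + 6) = x^2 + 10*x + 24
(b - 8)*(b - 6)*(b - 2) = b^3 - 16*b^2 + 76*b - 96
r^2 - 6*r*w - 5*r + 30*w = (r - 5)*(r - 6*w)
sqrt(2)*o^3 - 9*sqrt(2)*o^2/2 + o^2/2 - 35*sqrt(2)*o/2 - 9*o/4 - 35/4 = (o - 7)*(o + 5/2)*(sqrt(2)*o + 1/2)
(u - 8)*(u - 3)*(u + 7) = u^3 - 4*u^2 - 53*u + 168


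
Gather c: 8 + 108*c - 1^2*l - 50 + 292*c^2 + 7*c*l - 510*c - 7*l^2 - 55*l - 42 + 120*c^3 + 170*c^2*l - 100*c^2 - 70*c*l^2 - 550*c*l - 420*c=120*c^3 + c^2*(170*l + 192) + c*(-70*l^2 - 543*l - 822) - 7*l^2 - 56*l - 84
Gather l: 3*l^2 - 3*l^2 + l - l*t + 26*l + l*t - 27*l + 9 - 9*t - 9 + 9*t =0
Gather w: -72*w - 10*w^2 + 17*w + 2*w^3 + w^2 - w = 2*w^3 - 9*w^2 - 56*w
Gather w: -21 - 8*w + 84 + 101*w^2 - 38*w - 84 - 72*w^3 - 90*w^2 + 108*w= -72*w^3 + 11*w^2 + 62*w - 21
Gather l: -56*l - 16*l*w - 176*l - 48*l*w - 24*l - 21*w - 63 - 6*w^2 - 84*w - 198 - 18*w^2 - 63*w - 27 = l*(-64*w - 256) - 24*w^2 - 168*w - 288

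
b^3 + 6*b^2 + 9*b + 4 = (b + 1)^2*(b + 4)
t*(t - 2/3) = t^2 - 2*t/3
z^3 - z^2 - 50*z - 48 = (z - 8)*(z + 1)*(z + 6)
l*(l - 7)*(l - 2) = l^3 - 9*l^2 + 14*l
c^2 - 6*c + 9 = (c - 3)^2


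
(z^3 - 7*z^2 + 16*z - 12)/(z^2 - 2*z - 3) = (z^2 - 4*z + 4)/(z + 1)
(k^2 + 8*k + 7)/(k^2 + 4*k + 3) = (k + 7)/(k + 3)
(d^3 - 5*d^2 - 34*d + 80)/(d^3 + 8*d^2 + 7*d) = (d^3 - 5*d^2 - 34*d + 80)/(d*(d^2 + 8*d + 7))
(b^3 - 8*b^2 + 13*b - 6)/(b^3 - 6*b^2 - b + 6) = (b - 1)/(b + 1)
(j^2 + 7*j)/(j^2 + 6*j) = (j + 7)/(j + 6)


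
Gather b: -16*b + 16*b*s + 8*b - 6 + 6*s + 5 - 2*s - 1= b*(16*s - 8) + 4*s - 2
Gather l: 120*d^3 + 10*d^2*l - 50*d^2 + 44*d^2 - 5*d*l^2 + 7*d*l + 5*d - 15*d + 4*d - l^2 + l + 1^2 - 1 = 120*d^3 - 6*d^2 - 6*d + l^2*(-5*d - 1) + l*(10*d^2 + 7*d + 1)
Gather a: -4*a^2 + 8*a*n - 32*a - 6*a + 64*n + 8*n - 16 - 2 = -4*a^2 + a*(8*n - 38) + 72*n - 18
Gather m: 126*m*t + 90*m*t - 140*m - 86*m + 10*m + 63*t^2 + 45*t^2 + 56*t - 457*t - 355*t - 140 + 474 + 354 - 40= m*(216*t - 216) + 108*t^2 - 756*t + 648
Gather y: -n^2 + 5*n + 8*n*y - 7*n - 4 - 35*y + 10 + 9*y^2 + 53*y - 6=-n^2 - 2*n + 9*y^2 + y*(8*n + 18)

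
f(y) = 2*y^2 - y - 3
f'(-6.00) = -25.00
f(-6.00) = 75.00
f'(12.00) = 47.00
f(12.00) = 273.00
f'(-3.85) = -16.40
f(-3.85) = 30.50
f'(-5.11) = -21.44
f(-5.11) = 54.33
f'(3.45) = 12.80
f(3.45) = 17.36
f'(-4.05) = -17.20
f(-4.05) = 33.86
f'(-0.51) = -3.04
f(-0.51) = -1.97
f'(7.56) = 29.24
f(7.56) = 103.75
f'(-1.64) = -7.56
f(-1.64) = 4.02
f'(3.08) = 11.32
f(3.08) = 12.89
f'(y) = 4*y - 1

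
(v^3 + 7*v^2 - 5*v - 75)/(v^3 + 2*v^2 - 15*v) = (v + 5)/v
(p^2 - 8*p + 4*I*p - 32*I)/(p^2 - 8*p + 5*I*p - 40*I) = (p + 4*I)/(p + 5*I)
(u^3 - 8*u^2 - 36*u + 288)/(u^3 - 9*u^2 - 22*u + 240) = (u + 6)/(u + 5)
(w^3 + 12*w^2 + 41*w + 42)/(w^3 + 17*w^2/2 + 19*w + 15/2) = 2*(w^2 + 9*w + 14)/(2*w^2 + 11*w + 5)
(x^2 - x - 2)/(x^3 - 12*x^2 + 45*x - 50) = (x + 1)/(x^2 - 10*x + 25)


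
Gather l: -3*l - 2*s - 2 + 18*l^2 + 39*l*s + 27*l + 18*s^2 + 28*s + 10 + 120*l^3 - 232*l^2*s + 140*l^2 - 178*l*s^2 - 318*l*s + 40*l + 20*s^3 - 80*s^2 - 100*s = 120*l^3 + l^2*(158 - 232*s) + l*(-178*s^2 - 279*s + 64) + 20*s^3 - 62*s^2 - 74*s + 8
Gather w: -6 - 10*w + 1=-10*w - 5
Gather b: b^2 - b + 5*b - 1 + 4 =b^2 + 4*b + 3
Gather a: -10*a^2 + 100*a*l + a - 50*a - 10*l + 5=-10*a^2 + a*(100*l - 49) - 10*l + 5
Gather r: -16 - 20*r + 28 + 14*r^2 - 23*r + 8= 14*r^2 - 43*r + 20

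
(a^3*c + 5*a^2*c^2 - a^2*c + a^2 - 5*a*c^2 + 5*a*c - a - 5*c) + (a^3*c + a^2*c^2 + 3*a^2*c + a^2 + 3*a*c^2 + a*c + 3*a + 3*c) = 2*a^3*c + 6*a^2*c^2 + 2*a^2*c + 2*a^2 - 2*a*c^2 + 6*a*c + 2*a - 2*c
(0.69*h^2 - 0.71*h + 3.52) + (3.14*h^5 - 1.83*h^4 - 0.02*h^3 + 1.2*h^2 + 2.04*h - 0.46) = 3.14*h^5 - 1.83*h^4 - 0.02*h^3 + 1.89*h^2 + 1.33*h + 3.06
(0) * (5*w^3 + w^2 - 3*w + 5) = 0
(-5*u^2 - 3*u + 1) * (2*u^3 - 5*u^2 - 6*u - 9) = -10*u^5 + 19*u^4 + 47*u^3 + 58*u^2 + 21*u - 9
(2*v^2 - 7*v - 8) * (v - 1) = 2*v^3 - 9*v^2 - v + 8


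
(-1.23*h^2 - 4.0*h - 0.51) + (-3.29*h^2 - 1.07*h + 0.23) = -4.52*h^2 - 5.07*h - 0.28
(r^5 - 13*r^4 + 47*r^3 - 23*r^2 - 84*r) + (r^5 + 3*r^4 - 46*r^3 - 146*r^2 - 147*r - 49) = 2*r^5 - 10*r^4 + r^3 - 169*r^2 - 231*r - 49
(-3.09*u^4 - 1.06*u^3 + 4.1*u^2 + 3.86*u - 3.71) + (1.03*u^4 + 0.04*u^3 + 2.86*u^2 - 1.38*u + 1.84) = -2.06*u^4 - 1.02*u^3 + 6.96*u^2 + 2.48*u - 1.87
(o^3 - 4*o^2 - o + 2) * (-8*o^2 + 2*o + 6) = -8*o^5 + 34*o^4 + 6*o^3 - 42*o^2 - 2*o + 12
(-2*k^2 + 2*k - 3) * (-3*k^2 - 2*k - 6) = 6*k^4 - 2*k^3 + 17*k^2 - 6*k + 18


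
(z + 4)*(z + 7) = z^2 + 11*z + 28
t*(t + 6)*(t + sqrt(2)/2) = t^3 + sqrt(2)*t^2/2 + 6*t^2 + 3*sqrt(2)*t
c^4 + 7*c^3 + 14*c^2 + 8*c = c*(c + 1)*(c + 2)*(c + 4)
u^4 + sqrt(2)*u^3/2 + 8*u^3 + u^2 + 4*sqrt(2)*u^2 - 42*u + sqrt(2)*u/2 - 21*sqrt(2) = (u - 2)*(u + 3)*(u + 7)*(u + sqrt(2)/2)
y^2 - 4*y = y*(y - 4)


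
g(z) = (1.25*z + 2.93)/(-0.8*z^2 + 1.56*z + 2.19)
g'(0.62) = 0.18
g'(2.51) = 14.30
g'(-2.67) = -0.12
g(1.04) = 1.44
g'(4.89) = 0.52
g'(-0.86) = -77.77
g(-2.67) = 0.05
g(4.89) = -0.97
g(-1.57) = -0.43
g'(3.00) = 194.96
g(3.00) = -20.24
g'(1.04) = 0.47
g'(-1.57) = -1.35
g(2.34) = 4.01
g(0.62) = 1.30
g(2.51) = 5.69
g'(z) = (1.25*z + 2.93)*(1.6*z - 1.56)/(-0.8*z^2 + 1.56*z + 2.19)^2 + 1.25/(-0.8*z^2 + 1.56*z + 2.19) = (1.0*z^2 + 4.688*z - 1.8333)/(0.64*z^4 - 2.496*z^3 - 1.0704*z^2 + 6.8328*z + 4.7961)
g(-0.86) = 7.23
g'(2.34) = 6.86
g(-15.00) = 0.08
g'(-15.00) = 0.00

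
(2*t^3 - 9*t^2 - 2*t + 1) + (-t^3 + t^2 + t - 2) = t^3 - 8*t^2 - t - 1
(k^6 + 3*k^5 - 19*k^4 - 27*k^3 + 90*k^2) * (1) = k^6 + 3*k^5 - 19*k^4 - 27*k^3 + 90*k^2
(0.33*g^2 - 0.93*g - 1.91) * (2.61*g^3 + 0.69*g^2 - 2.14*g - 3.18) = 0.8613*g^5 - 2.1996*g^4 - 6.333*g^3 - 0.3771*g^2 + 7.0448*g + 6.0738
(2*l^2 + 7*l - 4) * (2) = 4*l^2 + 14*l - 8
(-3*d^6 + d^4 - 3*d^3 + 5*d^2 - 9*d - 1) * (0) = 0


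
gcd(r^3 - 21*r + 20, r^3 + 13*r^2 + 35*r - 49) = r - 1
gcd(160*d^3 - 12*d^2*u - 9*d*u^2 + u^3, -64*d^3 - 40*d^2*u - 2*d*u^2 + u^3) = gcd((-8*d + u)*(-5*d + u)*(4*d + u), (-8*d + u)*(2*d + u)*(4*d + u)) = -32*d^2 - 4*d*u + u^2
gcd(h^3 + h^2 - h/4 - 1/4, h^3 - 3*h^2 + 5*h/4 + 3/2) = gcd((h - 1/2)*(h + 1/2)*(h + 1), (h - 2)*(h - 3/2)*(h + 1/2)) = h + 1/2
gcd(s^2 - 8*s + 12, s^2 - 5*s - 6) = s - 6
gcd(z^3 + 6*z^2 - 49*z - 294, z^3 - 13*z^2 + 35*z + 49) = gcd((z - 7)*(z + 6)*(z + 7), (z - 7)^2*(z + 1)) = z - 7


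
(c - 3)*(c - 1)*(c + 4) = c^3 - 13*c + 12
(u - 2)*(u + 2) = u^2 - 4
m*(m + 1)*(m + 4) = m^3 + 5*m^2 + 4*m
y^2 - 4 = (y - 2)*(y + 2)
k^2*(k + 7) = k^3 + 7*k^2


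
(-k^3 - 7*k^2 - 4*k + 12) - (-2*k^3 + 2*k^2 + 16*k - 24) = k^3 - 9*k^2 - 20*k + 36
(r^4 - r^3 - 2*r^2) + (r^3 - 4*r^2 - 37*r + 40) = r^4 - 6*r^2 - 37*r + 40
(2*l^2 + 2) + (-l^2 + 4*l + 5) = l^2 + 4*l + 7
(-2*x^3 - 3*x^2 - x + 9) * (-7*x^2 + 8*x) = 14*x^5 + 5*x^4 - 17*x^3 - 71*x^2 + 72*x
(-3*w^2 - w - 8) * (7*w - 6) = -21*w^3 + 11*w^2 - 50*w + 48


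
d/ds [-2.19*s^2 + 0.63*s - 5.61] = 0.63 - 4.38*s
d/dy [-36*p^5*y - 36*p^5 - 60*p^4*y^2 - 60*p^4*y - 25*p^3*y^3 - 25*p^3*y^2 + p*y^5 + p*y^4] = p*(-36*p^4 - 120*p^3*y - 60*p^3 - 75*p^2*y^2 - 50*p^2*y + 5*y^4 + 4*y^3)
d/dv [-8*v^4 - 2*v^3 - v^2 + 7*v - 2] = -32*v^3 - 6*v^2 - 2*v + 7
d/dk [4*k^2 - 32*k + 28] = 8*k - 32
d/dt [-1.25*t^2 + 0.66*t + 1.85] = 0.66 - 2.5*t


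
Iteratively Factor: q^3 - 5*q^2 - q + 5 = (q - 1)*(q^2 - 4*q - 5) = (q - 5)*(q - 1)*(q + 1)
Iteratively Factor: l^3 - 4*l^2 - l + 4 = (l - 4)*(l^2 - 1) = (l - 4)*(l - 1)*(l + 1)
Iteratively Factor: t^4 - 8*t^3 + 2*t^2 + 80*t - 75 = (t - 5)*(t^3 - 3*t^2 - 13*t + 15) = (t - 5)^2*(t^2 + 2*t - 3) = (t - 5)^2*(t - 1)*(t + 3)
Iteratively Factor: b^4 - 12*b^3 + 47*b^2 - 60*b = (b - 5)*(b^3 - 7*b^2 + 12*b) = b*(b - 5)*(b^2 - 7*b + 12) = b*(b - 5)*(b - 4)*(b - 3)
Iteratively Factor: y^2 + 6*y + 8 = (y + 2)*(y + 4)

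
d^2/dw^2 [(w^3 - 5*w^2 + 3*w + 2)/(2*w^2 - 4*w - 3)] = 2*(-6*w^3 - 30*w^2 + 33*w - 37)/(8*w^6 - 48*w^5 + 60*w^4 + 80*w^3 - 90*w^2 - 108*w - 27)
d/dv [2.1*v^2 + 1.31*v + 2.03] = 4.2*v + 1.31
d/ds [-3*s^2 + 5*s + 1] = 5 - 6*s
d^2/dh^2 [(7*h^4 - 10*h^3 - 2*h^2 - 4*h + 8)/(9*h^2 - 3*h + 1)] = 2*(567*h^6 - 567*h^5 + 378*h^4 - 546*h^3 + 2130*h^2 - 570*h - 14)/(729*h^6 - 729*h^5 + 486*h^4 - 189*h^3 + 54*h^2 - 9*h + 1)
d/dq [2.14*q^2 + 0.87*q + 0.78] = 4.28*q + 0.87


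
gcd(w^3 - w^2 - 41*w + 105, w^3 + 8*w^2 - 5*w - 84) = w^2 + 4*w - 21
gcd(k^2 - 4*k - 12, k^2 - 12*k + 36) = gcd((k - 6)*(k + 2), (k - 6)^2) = k - 6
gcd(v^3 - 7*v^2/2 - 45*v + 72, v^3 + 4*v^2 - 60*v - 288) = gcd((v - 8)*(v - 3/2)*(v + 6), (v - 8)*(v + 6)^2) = v^2 - 2*v - 48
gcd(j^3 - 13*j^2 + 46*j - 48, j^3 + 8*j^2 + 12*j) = 1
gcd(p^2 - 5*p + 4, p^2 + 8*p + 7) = 1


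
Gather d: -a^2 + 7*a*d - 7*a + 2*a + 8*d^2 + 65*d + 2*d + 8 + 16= -a^2 - 5*a + 8*d^2 + d*(7*a + 67) + 24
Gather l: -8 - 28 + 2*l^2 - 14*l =2*l^2 - 14*l - 36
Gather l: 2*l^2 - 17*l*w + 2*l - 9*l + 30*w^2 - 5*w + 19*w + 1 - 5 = 2*l^2 + l*(-17*w - 7) + 30*w^2 + 14*w - 4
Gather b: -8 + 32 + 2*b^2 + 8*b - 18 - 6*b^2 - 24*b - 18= -4*b^2 - 16*b - 12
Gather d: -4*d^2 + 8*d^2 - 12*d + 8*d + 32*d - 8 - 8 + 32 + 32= 4*d^2 + 28*d + 48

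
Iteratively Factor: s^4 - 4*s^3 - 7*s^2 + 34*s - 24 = (s - 4)*(s^3 - 7*s + 6) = (s - 4)*(s + 3)*(s^2 - 3*s + 2) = (s - 4)*(s - 2)*(s + 3)*(s - 1)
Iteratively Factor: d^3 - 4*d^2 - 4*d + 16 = (d - 4)*(d^2 - 4) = (d - 4)*(d + 2)*(d - 2)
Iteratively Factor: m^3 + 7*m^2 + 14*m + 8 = (m + 2)*(m^2 + 5*m + 4) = (m + 1)*(m + 2)*(m + 4)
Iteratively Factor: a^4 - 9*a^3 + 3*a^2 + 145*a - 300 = (a - 5)*(a^3 - 4*a^2 - 17*a + 60) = (a - 5)^2*(a^2 + a - 12) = (a - 5)^2*(a + 4)*(a - 3)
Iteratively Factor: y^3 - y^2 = (y - 1)*(y^2) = y*(y - 1)*(y)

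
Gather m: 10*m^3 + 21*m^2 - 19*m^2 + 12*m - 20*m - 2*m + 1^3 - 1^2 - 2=10*m^3 + 2*m^2 - 10*m - 2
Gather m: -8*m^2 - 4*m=-8*m^2 - 4*m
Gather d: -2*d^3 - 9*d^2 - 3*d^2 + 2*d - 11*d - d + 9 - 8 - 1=-2*d^3 - 12*d^2 - 10*d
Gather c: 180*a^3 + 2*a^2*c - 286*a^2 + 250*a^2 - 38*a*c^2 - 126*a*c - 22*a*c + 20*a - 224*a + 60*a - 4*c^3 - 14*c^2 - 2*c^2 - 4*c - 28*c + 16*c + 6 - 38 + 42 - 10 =180*a^3 - 36*a^2 - 144*a - 4*c^3 + c^2*(-38*a - 16) + c*(2*a^2 - 148*a - 16)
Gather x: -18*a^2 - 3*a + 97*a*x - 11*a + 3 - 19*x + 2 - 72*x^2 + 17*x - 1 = -18*a^2 - 14*a - 72*x^2 + x*(97*a - 2) + 4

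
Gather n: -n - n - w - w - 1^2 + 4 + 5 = -2*n - 2*w + 8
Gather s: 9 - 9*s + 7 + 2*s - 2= 14 - 7*s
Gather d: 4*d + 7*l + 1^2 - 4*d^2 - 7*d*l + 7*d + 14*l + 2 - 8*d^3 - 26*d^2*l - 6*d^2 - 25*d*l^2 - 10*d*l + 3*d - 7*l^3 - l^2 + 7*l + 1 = -8*d^3 + d^2*(-26*l - 10) + d*(-25*l^2 - 17*l + 14) - 7*l^3 - l^2 + 28*l + 4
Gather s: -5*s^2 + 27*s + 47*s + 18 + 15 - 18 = -5*s^2 + 74*s + 15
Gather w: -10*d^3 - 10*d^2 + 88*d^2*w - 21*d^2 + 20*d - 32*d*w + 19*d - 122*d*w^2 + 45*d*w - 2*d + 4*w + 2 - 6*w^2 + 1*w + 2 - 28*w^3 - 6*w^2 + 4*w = -10*d^3 - 31*d^2 + 37*d - 28*w^3 + w^2*(-122*d - 12) + w*(88*d^2 + 13*d + 9) + 4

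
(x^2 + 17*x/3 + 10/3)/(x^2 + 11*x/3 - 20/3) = (3*x + 2)/(3*x - 4)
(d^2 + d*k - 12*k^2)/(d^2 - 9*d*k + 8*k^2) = (d^2 + d*k - 12*k^2)/(d^2 - 9*d*k + 8*k^2)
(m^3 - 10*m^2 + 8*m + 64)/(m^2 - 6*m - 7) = (-m^3 + 10*m^2 - 8*m - 64)/(-m^2 + 6*m + 7)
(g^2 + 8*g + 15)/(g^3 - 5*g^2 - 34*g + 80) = (g + 3)/(g^2 - 10*g + 16)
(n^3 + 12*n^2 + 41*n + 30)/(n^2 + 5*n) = n + 7 + 6/n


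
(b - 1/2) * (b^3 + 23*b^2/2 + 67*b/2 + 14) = b^4 + 11*b^3 + 111*b^2/4 - 11*b/4 - 7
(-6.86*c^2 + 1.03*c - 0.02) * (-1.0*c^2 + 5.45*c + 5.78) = 6.86*c^4 - 38.417*c^3 - 34.0173*c^2 + 5.8444*c - 0.1156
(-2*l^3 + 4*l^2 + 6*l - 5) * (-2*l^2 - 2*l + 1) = 4*l^5 - 4*l^4 - 22*l^3 + 2*l^2 + 16*l - 5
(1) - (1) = 0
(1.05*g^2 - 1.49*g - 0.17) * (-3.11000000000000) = -3.2655*g^2 + 4.6339*g + 0.5287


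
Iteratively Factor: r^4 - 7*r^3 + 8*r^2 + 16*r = (r + 1)*(r^3 - 8*r^2 + 16*r) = (r - 4)*(r + 1)*(r^2 - 4*r) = (r - 4)^2*(r + 1)*(r)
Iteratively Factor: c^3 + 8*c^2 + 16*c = (c + 4)*(c^2 + 4*c) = c*(c + 4)*(c + 4)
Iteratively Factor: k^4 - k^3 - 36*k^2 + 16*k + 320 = (k + 4)*(k^3 - 5*k^2 - 16*k + 80) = (k - 5)*(k + 4)*(k^2 - 16) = (k - 5)*(k + 4)^2*(k - 4)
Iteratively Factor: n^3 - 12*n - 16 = (n + 2)*(n^2 - 2*n - 8) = (n + 2)^2*(n - 4)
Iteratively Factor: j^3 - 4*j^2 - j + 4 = (j - 1)*(j^2 - 3*j - 4) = (j - 4)*(j - 1)*(j + 1)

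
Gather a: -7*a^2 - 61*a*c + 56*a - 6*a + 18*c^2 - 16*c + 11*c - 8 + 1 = -7*a^2 + a*(50 - 61*c) + 18*c^2 - 5*c - 7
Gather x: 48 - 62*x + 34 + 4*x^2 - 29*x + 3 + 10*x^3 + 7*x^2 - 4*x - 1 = 10*x^3 + 11*x^2 - 95*x + 84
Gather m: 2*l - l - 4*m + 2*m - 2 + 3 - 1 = l - 2*m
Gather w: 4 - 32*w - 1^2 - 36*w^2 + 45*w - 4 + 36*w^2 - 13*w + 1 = 0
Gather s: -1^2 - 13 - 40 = -54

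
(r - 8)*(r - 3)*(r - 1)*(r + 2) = r^4 - 10*r^3 + 11*r^2 + 46*r - 48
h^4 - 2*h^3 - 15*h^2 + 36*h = h*(h - 3)^2*(h + 4)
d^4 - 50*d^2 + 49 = (d - 7)*(d - 1)*(d + 1)*(d + 7)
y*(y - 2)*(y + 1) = y^3 - y^2 - 2*y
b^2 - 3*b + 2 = (b - 2)*(b - 1)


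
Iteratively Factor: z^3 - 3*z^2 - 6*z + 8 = (z - 4)*(z^2 + z - 2) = (z - 4)*(z + 2)*(z - 1)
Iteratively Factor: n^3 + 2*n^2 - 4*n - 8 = (n + 2)*(n^2 - 4) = (n - 2)*(n + 2)*(n + 2)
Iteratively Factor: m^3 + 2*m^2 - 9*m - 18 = (m - 3)*(m^2 + 5*m + 6) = (m - 3)*(m + 3)*(m + 2)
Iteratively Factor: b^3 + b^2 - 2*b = (b + 2)*(b^2 - b) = (b - 1)*(b + 2)*(b)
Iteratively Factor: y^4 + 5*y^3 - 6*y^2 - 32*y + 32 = (y - 1)*(y^3 + 6*y^2 - 32) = (y - 1)*(y + 4)*(y^2 + 2*y - 8) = (y - 2)*(y - 1)*(y + 4)*(y + 4)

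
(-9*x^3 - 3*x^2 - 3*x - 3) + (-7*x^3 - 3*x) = -16*x^3 - 3*x^2 - 6*x - 3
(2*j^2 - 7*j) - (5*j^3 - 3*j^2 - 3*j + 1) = -5*j^3 + 5*j^2 - 4*j - 1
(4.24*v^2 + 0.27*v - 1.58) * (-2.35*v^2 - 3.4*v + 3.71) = -9.964*v^4 - 15.0505*v^3 + 18.5254*v^2 + 6.3737*v - 5.8618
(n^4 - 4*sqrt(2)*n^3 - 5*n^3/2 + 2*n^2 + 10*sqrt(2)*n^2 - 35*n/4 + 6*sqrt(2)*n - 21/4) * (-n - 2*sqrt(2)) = -n^5 + 5*n^4/2 + 2*sqrt(2)*n^4 - 5*sqrt(2)*n^3 + 14*n^3 - 125*n^2/4 - 10*sqrt(2)*n^2 - 75*n/4 + 35*sqrt(2)*n/2 + 21*sqrt(2)/2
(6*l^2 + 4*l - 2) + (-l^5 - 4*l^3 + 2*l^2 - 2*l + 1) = -l^5 - 4*l^3 + 8*l^2 + 2*l - 1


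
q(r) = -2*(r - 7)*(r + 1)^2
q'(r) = -2*(r - 7)*(2*r + 2) - 2*(r + 1)^2 = 2*(13 - 3*r)*(r + 1)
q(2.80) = 121.30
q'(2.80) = 34.96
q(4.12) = 150.99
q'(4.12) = 6.55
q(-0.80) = 0.62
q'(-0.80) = 6.16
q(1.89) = 85.36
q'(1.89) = 42.37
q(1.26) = 58.64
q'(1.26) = 41.67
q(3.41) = 139.64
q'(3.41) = 24.43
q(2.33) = 103.57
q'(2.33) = 40.03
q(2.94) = 126.05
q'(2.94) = 32.94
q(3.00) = 128.00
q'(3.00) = 32.00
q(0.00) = 14.00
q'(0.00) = 26.00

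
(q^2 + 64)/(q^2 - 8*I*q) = (q + 8*I)/q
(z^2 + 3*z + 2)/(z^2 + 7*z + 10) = (z + 1)/(z + 5)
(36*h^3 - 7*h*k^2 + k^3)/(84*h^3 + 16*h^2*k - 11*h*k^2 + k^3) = (3*h - k)/(7*h - k)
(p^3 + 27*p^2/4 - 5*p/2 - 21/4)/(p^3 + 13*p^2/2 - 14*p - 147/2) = (4*p^2 - p - 3)/(2*(2*p^2 - p - 21))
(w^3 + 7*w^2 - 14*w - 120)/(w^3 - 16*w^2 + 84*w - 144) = (w^2 + 11*w + 30)/(w^2 - 12*w + 36)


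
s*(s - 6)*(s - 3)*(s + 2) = s^4 - 7*s^3 + 36*s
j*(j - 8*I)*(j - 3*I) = j^3 - 11*I*j^2 - 24*j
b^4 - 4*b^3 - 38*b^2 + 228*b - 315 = (b - 5)*(b - 3)^2*(b + 7)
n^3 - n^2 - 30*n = n*(n - 6)*(n + 5)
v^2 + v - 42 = (v - 6)*(v + 7)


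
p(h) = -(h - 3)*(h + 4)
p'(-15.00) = 29.00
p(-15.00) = -198.00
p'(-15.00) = 29.00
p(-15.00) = -198.00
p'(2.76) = -6.52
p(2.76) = 1.62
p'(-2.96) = 4.92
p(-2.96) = 6.20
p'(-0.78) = 0.56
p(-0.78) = 12.17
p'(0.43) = -1.86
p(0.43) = 11.39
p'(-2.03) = 3.06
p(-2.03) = 9.91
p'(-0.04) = -0.92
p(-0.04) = 12.04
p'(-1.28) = 1.56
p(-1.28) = 11.64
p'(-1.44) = 1.88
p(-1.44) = 11.37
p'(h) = -2*h - 1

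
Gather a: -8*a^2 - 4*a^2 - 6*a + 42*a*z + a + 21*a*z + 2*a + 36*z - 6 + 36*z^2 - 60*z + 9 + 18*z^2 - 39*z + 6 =-12*a^2 + a*(63*z - 3) + 54*z^2 - 63*z + 9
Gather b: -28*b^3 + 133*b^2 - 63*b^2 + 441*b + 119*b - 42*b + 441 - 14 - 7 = -28*b^3 + 70*b^2 + 518*b + 420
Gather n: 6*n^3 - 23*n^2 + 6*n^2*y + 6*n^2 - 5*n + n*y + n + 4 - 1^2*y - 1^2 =6*n^3 + n^2*(6*y - 17) + n*(y - 4) - y + 3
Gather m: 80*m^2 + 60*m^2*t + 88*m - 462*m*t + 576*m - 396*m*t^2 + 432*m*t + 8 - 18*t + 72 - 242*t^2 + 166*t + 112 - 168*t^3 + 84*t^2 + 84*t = m^2*(60*t + 80) + m*(-396*t^2 - 30*t + 664) - 168*t^3 - 158*t^2 + 232*t + 192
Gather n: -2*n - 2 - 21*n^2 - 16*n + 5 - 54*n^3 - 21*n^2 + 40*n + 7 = -54*n^3 - 42*n^2 + 22*n + 10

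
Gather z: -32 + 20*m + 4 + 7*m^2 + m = 7*m^2 + 21*m - 28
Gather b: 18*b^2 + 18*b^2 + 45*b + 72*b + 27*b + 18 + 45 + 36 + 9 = 36*b^2 + 144*b + 108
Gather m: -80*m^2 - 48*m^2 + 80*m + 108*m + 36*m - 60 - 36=-128*m^2 + 224*m - 96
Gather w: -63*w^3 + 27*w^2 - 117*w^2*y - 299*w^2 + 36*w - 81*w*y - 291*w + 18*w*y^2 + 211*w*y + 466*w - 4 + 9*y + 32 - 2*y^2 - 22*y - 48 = -63*w^3 + w^2*(-117*y - 272) + w*(18*y^2 + 130*y + 211) - 2*y^2 - 13*y - 20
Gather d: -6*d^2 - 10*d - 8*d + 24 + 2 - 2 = -6*d^2 - 18*d + 24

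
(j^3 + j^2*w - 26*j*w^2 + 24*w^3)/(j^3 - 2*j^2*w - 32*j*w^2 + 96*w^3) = (-j + w)/(-j + 4*w)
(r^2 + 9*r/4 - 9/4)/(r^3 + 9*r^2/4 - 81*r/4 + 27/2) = (r + 3)/(r^2 + 3*r - 18)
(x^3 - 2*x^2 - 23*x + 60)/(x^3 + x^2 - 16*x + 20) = (x^2 - 7*x + 12)/(x^2 - 4*x + 4)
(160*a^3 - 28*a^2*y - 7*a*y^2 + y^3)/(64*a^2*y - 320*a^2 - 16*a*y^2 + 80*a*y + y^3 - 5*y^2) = (-20*a^2 + a*y + y^2)/(-8*a*y + 40*a + y^2 - 5*y)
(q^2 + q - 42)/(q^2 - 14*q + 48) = (q + 7)/(q - 8)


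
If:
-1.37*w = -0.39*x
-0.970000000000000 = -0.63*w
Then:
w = 1.54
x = 5.41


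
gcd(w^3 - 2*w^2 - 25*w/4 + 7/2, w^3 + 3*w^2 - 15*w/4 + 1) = w - 1/2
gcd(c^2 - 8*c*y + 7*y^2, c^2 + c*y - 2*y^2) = -c + y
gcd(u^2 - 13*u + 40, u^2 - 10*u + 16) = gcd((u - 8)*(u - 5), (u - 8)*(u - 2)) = u - 8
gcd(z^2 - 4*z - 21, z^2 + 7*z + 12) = z + 3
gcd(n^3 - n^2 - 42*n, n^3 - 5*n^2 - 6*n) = n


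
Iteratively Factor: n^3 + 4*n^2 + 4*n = (n)*(n^2 + 4*n + 4) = n*(n + 2)*(n + 2)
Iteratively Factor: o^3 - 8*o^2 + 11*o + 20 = (o - 5)*(o^2 - 3*o - 4) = (o - 5)*(o - 4)*(o + 1)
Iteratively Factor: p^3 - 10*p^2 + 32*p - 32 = (p - 4)*(p^2 - 6*p + 8) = (p - 4)^2*(p - 2)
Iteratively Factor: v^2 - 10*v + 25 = (v - 5)*(v - 5)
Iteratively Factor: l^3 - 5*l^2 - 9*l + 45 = (l - 3)*(l^2 - 2*l - 15) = (l - 3)*(l + 3)*(l - 5)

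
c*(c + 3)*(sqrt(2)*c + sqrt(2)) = sqrt(2)*c^3 + 4*sqrt(2)*c^2 + 3*sqrt(2)*c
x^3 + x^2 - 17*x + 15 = (x - 3)*(x - 1)*(x + 5)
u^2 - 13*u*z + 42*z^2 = (u - 7*z)*(u - 6*z)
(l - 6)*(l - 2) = l^2 - 8*l + 12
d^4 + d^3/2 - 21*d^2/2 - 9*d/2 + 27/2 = (d - 3)*(d - 1)*(d + 3/2)*(d + 3)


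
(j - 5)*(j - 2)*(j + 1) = j^3 - 6*j^2 + 3*j + 10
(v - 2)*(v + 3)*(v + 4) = v^3 + 5*v^2 - 2*v - 24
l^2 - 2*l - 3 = (l - 3)*(l + 1)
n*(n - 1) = n^2 - n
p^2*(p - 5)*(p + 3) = p^4 - 2*p^3 - 15*p^2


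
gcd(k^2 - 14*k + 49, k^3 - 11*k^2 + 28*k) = k - 7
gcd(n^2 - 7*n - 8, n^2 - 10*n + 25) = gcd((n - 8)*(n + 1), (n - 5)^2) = 1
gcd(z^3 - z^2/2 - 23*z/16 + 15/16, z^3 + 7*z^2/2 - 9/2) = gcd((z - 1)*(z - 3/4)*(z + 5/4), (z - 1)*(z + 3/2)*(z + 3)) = z - 1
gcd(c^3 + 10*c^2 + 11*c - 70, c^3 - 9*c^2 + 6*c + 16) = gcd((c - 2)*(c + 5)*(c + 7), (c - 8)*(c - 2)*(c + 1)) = c - 2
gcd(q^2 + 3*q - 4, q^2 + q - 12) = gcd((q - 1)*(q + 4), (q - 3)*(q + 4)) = q + 4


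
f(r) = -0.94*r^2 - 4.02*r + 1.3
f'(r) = -1.88*r - 4.02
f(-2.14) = 5.60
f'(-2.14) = 0.00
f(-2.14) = 5.60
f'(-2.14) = 0.00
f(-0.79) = 3.89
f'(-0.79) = -2.53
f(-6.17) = -9.68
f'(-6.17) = 7.58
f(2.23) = -12.34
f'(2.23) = -8.21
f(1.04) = -3.90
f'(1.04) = -5.98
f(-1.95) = 5.56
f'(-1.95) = -0.35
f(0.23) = 0.33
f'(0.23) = -4.45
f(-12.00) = -85.82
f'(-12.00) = 18.54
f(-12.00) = -85.82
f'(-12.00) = 18.54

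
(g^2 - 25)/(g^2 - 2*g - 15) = (g + 5)/(g + 3)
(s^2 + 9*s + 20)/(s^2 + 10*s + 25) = (s + 4)/(s + 5)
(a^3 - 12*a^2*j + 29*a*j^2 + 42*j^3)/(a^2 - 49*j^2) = (a^2 - 5*a*j - 6*j^2)/(a + 7*j)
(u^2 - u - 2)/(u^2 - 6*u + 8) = (u + 1)/(u - 4)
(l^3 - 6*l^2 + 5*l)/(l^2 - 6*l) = (l^2 - 6*l + 5)/(l - 6)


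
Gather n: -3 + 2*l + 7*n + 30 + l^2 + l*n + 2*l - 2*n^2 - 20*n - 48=l^2 + 4*l - 2*n^2 + n*(l - 13) - 21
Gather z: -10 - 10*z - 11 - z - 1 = -11*z - 22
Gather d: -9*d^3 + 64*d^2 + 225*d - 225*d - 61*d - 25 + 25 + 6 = -9*d^3 + 64*d^2 - 61*d + 6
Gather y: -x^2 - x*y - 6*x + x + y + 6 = -x^2 - 5*x + y*(1 - x) + 6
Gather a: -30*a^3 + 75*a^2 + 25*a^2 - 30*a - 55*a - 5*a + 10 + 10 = -30*a^3 + 100*a^2 - 90*a + 20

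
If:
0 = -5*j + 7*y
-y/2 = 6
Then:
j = -84/5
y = -12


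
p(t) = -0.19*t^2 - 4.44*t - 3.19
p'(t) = -0.38*t - 4.44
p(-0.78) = 0.16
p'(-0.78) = -4.14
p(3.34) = -20.14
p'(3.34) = -5.71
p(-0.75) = 0.03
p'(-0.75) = -4.16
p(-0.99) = 1.02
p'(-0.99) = -4.06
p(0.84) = -7.05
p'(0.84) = -4.76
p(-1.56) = 3.27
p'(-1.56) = -3.85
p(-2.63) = 7.17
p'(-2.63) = -3.44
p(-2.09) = 5.26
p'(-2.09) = -3.65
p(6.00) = -36.67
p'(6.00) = -6.72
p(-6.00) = 16.61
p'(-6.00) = -2.16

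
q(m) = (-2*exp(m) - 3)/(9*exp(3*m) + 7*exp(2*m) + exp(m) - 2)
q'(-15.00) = 0.00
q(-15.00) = 1.50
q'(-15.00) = 0.00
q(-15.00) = 1.50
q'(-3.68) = 0.05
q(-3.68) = 1.55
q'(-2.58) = 0.23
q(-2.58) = 1.68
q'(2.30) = 0.00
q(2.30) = -0.00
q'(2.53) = 0.00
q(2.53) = -0.00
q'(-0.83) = 76.75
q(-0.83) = -7.54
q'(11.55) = 0.00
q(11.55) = -0.00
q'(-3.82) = 0.04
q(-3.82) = 1.54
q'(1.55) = 0.02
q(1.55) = -0.01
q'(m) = (-2*exp(m) - 3)*(-27*exp(3*m) - 14*exp(2*m) - exp(m))/(9*exp(3*m) + 7*exp(2*m) + exp(m) - 2)^2 - 2*exp(m)/(9*exp(3*m) + 7*exp(2*m) + exp(m) - 2) = ((2*exp(m) + 3)*(27*exp(2*m) + 14*exp(m) + 1) - 18*exp(3*m) - 14*exp(2*m) - 2*exp(m) + 4)*exp(m)/(9*exp(3*m) + 7*exp(2*m) + exp(m) - 2)^2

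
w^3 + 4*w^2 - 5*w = w*(w - 1)*(w + 5)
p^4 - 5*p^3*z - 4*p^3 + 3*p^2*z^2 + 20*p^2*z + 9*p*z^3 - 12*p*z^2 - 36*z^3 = (p - 4)*(p - 3*z)^2*(p + z)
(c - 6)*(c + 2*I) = c^2 - 6*c + 2*I*c - 12*I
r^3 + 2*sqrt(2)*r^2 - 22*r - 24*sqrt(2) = (r - 3*sqrt(2))*(r + sqrt(2))*(r + 4*sqrt(2))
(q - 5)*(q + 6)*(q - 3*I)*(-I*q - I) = -I*q^4 - 3*q^3 - 2*I*q^3 - 6*q^2 + 29*I*q^2 + 87*q + 30*I*q + 90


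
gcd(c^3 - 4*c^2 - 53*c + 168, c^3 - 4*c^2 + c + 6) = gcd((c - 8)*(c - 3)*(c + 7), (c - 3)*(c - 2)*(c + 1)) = c - 3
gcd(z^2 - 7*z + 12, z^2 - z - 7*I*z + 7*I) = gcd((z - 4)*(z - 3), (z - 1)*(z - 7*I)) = 1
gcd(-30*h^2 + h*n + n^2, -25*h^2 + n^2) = 5*h - n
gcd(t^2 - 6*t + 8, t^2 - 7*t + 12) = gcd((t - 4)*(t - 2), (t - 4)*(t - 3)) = t - 4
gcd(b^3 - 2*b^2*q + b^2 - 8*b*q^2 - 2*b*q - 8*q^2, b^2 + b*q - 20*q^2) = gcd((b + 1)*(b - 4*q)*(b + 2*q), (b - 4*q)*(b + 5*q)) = -b + 4*q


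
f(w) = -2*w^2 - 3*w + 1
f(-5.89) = -50.71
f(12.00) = -323.00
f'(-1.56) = 3.24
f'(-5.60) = 19.40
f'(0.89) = -6.56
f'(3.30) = -16.20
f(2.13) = -14.46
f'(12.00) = -51.00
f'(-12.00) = 45.00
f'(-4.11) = 13.44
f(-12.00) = -251.00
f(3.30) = -30.68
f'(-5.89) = 20.56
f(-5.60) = -44.92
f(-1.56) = 0.81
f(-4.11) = -20.45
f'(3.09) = -15.36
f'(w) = -4*w - 3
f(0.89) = -3.25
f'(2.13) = -11.52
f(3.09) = -27.37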